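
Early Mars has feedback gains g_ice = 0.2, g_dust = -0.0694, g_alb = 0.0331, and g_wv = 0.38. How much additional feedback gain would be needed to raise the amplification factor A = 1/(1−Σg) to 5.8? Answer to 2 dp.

0.28

Current total gain = 0.5437.
Target gain for A = 5.8: g* = 1 − 1/5.8 = 0.8276.
Additional gain needed = 0.8276 − 0.5437 = 0.28.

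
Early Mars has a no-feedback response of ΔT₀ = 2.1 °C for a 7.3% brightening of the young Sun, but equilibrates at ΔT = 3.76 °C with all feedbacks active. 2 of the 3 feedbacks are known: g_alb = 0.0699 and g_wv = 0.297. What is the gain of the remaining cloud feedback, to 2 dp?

Amplification A = ΔT/ΔT₀ = 3.76/2.1 = 1.79.
Total gain g = 1 − 1/A = 1 − 1/1.79 = 0.4413.
Known gains sum to 0.0699 + 0.297 = 0.3669.
g_cld = 0.4413 − 0.3669 = 0.07.

0.07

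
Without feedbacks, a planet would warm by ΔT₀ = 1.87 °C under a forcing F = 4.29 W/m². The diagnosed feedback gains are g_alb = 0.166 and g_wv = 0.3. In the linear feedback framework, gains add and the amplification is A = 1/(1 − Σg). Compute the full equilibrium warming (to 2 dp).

3.50 °C

Total gain g = 0.166 + 0.3 = 0.466.
Amplification A = 1/(1 − 0.466) = 1.873.
ΔT = 1.87 × 1.873 = 3.50 °C.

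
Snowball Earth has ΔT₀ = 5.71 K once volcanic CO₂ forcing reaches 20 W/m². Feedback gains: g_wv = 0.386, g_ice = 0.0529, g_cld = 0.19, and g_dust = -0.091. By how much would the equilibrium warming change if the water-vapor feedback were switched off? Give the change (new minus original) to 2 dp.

-5.62 K

Original: g = 0.5379, ΔT = 5.71/(1−0.5379) = 12.3566 K.
Without water-vapor: g' = 0.1519, ΔT' = 5.71/(1−0.1519) = 6.7327 K.
Change = 6.7327 − 12.3566 = -5.62 K.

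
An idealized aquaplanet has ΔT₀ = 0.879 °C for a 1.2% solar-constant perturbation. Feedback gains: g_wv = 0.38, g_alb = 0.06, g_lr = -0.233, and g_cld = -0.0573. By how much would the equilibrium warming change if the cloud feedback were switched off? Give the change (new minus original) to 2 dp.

0.07 °C

Original: g = 0.1497, ΔT = 0.879/(1−0.1497) = 1.0338 °C.
Without cloud: g' = 0.207, ΔT' = 0.879/(1−0.207) = 1.1084 °C.
Change = 1.1084 − 1.0338 = 0.07 °C.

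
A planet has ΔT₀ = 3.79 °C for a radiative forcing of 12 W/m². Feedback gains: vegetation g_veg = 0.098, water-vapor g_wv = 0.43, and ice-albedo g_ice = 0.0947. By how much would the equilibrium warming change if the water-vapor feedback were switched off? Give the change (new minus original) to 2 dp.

-5.35 °C

Original: g = 0.6227, ΔT = 3.79/(1−0.6227) = 10.0451 °C.
Without water-vapor: g' = 0.1927, ΔT' = 3.79/(1−0.1927) = 4.6947 °C.
Change = 4.6947 − 10.0451 = -5.35 °C.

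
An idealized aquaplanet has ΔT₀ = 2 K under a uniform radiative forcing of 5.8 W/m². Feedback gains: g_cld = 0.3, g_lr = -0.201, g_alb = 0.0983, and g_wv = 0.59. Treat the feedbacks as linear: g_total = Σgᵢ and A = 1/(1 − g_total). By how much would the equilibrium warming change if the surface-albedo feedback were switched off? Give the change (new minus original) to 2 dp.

-2.97 K

Original: g = 0.7873, ΔT = 2/(1−0.7873) = 9.4029 K.
Without surface-albedo: g' = 0.689, ΔT' = 2/(1−0.689) = 6.4309 K.
Change = 6.4309 − 9.4029 = -2.97 K.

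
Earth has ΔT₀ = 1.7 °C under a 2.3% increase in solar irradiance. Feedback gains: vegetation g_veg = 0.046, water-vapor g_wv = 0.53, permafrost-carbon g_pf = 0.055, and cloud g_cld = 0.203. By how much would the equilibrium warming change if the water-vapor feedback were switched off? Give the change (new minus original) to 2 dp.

Original: g = 0.834, ΔT = 1.7/(1−0.834) = 10.2410 °C.
Without water-vapor: g' = 0.304, ΔT' = 1.7/(1−0.304) = 2.4425 °C.
Change = 2.4425 − 10.2410 = -7.80 °C.

-7.80 °C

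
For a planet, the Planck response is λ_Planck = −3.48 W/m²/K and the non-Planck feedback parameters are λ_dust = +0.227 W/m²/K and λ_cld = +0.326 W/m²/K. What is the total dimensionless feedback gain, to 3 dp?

Convert to gains: g_dust = 0.227/3.48 = 0.06523; g_cld = 0.326/3.48 = 0.09368.
Total gain g = 0.15891.

0.159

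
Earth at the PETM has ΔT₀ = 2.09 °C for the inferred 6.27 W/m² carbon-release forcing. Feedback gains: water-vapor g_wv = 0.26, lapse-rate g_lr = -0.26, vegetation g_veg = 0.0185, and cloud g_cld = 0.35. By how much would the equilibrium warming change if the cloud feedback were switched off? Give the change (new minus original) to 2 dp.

-1.18 °C

Original: g = 0.3685, ΔT = 2.09/(1−0.3685) = 3.3096 °C.
Without cloud: g' = 0.0185, ΔT' = 2.09/(1−0.0185) = 2.1294 °C.
Change = 2.1294 − 3.3096 = -1.18 °C.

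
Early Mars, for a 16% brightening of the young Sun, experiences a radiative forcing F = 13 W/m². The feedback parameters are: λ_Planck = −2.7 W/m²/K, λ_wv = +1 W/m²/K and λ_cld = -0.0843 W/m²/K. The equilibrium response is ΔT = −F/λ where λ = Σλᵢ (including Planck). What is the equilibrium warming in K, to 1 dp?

7.3 K

Net feedback parameter λ = (−2.7) + (+1) + (-0.0843) = -1.7843 W/m²/K.
ΔT = −F/λ = −13/(-1.7843) = 7.3 K.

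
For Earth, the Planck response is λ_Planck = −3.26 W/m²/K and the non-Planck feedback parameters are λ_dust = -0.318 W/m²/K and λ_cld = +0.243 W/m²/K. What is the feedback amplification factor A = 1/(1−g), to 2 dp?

0.98

Convert to gains: g_dust = -0.318/3.26 = -0.09755; g_cld = 0.243/3.26 = 0.07454.
Total gain g = -0.02301.
A = 1/(1 + 0.02301) = 0.98.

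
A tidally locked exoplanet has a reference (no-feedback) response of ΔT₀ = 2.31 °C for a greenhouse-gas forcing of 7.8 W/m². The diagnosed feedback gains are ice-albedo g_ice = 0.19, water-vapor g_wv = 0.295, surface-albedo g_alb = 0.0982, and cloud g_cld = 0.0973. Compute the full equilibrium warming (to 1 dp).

Total gain g = 0.19 + 0.295 + 0.0982 + 0.0973 = 0.6805.
Amplification A = 1/(1 − 0.6805) = 3.13.
ΔT = 2.31 × 3.13 = 7.2 °C.

7.2 °C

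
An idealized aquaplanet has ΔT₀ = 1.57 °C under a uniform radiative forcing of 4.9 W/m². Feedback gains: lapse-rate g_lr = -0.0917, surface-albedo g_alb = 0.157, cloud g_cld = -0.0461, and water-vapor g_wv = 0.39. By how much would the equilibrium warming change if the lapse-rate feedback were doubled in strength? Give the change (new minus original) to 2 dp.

Original: g = 0.4092, ΔT = 1.57/(1−0.4092) = 2.6574 °C.
With doubled lapse-rate: g' = 0.3175, ΔT' = 1.57/(1−0.3175) = 2.3004 °C.
Change = 2.3004 − 2.6574 = -0.36 °C.

-0.36 °C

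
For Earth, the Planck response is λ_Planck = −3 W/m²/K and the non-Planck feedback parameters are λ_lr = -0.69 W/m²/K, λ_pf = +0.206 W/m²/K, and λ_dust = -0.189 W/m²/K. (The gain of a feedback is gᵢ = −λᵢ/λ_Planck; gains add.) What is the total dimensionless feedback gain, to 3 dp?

-0.224

Convert to gains: g_lr = -0.69/3 = -0.23; g_pf = 0.206/3 = 0.06867; g_dust = -0.189/3 = -0.063.
Total gain g = -0.22433.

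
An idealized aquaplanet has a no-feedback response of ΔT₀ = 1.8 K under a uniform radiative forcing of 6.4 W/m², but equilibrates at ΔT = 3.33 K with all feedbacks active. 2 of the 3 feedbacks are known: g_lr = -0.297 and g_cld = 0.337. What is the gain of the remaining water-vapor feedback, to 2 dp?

0.42

Amplification A = ΔT/ΔT₀ = 3.33/1.8 = 1.85.
Total gain g = 1 − 1/A = 1 − 1/1.85 = 0.4595.
Known gains sum to -0.297 + 0.337 = 0.04.
g_wv = 0.4595 − 0.04 = 0.42.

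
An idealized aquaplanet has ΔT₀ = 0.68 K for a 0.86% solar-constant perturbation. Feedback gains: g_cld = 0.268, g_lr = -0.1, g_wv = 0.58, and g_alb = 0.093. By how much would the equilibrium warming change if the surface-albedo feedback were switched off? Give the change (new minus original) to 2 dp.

Original: g = 0.841, ΔT = 0.68/(1−0.841) = 4.2767 K.
Without surface-albedo: g' = 0.748, ΔT' = 0.68/(1−0.748) = 2.6984 K.
Change = 2.6984 − 4.2767 = -1.58 K.

-1.58 K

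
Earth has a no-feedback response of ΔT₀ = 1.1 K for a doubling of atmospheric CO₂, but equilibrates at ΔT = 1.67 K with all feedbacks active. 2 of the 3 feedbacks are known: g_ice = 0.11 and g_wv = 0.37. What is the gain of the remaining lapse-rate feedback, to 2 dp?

-0.14

Amplification A = ΔT/ΔT₀ = 1.67/1.1 = 1.518.
Total gain g = 1 − 1/A = 1 − 1/1.518 = 0.3412.
Known gains sum to 0.11 + 0.37 = 0.48.
g_lr = 0.3412 − 0.48 = -0.14.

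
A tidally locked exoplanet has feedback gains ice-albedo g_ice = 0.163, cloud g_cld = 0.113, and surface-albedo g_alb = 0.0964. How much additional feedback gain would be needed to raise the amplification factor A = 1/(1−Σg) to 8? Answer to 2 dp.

Current total gain = 0.3724.
Target gain for A = 8: g* = 1 − 1/8 = 0.875.
Additional gain needed = 0.875 − 0.3724 = 0.50.

0.50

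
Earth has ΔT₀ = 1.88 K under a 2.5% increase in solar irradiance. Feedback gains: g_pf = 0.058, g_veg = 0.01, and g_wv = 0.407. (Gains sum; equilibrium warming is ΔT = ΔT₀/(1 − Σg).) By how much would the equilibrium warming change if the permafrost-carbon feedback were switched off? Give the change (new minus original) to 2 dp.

Original: g = 0.475, ΔT = 1.88/(1−0.475) = 3.5810 K.
Without permafrost-carbon: g' = 0.417, ΔT' = 1.88/(1−0.417) = 3.2247 K.
Change = 3.2247 − 3.5810 = -0.36 K.

-0.36 K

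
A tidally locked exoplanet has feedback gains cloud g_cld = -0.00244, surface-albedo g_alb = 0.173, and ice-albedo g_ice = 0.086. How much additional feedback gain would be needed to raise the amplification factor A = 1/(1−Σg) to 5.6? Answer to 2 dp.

Current total gain = 0.25656.
Target gain for A = 5.6: g* = 1 − 1/5.6 = 0.8214.
Additional gain needed = 0.8214 − 0.25656 = 0.56.

0.56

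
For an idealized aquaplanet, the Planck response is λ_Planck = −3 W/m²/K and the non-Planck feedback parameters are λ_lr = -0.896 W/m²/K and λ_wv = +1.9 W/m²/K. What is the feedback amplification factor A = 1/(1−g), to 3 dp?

1.503

Convert to gains: g_lr = -0.896/3 = -0.2987; g_wv = 1.9/3 = 0.6333.
Total gain g = 0.3346.
A = 1/(1 − 0.3346) = 1.503.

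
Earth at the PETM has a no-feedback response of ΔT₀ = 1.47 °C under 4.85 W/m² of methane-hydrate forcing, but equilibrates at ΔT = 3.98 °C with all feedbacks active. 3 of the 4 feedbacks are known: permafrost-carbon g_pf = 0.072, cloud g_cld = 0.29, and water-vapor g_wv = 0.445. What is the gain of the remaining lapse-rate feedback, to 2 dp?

Amplification A = ΔT/ΔT₀ = 3.98/1.47 = 2.707.
Total gain g = 1 − 1/A = 1 − 1/2.707 = 0.6306.
Known gains sum to 0.072 + 0.29 + 0.445 = 0.807.
g_lr = 0.6306 − 0.807 = -0.18.

-0.18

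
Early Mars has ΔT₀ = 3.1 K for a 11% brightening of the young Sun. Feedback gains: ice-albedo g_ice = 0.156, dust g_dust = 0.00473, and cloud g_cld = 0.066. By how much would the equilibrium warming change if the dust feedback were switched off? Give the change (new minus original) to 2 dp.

-0.02 K

Original: g = 0.22673, ΔT = 3.1/(1−0.22673) = 4.0089 K.
Without dust: g' = 0.222, ΔT' = 3.1/(1−0.222) = 3.9846 K.
Change = 3.9846 − 4.0089 = -0.02 K.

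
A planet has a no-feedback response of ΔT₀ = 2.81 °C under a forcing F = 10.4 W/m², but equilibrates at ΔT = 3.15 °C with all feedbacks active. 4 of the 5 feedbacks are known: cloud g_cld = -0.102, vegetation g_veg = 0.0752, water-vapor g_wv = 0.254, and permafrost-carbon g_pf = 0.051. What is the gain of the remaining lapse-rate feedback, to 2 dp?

Amplification A = ΔT/ΔT₀ = 3.15/2.81 = 1.121.
Total gain g = 1 − 1/A = 1 − 1/1.121 = 0.1079.
Known gains sum to -0.102 + 0.0752 + 0.254 + 0.051 = 0.2782.
g_lr = 0.1079 − 0.2782 = -0.17.

-0.17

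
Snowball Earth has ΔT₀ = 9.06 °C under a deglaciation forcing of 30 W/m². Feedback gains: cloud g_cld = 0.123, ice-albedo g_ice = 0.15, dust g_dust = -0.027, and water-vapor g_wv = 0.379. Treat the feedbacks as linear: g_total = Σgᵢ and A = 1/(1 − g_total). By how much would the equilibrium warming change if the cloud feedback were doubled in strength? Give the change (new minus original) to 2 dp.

11.79 °C

Original: g = 0.625, ΔT = 9.06/(1−0.625) = 24.1600 °C.
With doubled cloud: g' = 0.748, ΔT' = 9.06/(1−0.748) = 35.9524 °C.
Change = 35.9524 − 24.1600 = 11.79 °C.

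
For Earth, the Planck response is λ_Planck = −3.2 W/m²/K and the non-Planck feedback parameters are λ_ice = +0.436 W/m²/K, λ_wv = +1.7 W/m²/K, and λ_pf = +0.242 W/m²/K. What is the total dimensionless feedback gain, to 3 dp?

Convert to gains: g_ice = 0.436/3.2 = 0.1362; g_wv = 1.7/3.2 = 0.5312; g_pf = 0.242/3.2 = 0.07562.
Total gain g = 0.74302.

0.743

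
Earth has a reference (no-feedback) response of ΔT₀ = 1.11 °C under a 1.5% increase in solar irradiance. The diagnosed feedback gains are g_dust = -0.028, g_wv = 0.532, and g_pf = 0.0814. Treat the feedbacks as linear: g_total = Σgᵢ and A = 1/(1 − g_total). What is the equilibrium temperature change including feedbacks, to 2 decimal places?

Total gain g = -0.028 + 0.532 + 0.0814 = 0.5854.
Amplification A = 1/(1 − 0.5854) = 2.412.
ΔT = 1.11 × 2.412 = 2.68 °C.

2.68 °C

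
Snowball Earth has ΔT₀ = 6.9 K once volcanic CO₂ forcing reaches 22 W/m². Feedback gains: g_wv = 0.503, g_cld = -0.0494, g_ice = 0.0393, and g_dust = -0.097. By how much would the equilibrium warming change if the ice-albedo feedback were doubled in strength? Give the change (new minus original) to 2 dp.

Original: g = 0.3959, ΔT = 6.9/(1−0.3959) = 11.4220 K.
With doubled ice-albedo: g' = 0.4352, ΔT' = 6.9/(1−0.4352) = 12.2167 K.
Change = 12.2167 − 11.4220 = 0.79 K.

0.79 K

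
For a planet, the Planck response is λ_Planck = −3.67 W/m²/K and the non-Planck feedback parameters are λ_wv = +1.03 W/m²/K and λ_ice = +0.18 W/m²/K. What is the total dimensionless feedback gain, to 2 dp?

Convert to gains: g_wv = 1.03/3.67 = 0.2807; g_ice = 0.18/3.67 = 0.04905.
Total gain g = 0.32975.

0.33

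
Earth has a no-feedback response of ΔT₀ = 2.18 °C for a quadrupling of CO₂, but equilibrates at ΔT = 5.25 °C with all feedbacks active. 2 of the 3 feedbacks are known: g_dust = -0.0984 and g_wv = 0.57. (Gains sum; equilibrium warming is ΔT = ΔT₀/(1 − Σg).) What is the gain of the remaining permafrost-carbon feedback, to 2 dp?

0.11

Amplification A = ΔT/ΔT₀ = 5.25/2.18 = 2.408.
Total gain g = 1 − 1/A = 1 − 1/2.408 = 0.5847.
Known gains sum to -0.0984 + 0.57 = 0.4716.
g_pf = 0.5847 − 0.4716 = 0.11.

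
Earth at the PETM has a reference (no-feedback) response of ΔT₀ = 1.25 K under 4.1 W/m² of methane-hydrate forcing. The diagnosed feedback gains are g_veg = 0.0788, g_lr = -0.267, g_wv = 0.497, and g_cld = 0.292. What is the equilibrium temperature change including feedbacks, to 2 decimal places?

3.13 K

Total gain g = 0.0788 − 0.267 + 0.497 + 0.292 = 0.6008.
Amplification A = 1/(1 − 0.6008) = 2.505.
ΔT = 1.25 × 2.505 = 3.13 K.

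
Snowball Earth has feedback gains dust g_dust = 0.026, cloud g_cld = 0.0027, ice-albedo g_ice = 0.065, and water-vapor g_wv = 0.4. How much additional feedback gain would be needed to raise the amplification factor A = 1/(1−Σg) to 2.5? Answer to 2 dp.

Current total gain = 0.4937.
Target gain for A = 2.5: g* = 1 − 1/2.5 = 0.6.
Additional gain needed = 0.6 − 0.4937 = 0.11.

0.11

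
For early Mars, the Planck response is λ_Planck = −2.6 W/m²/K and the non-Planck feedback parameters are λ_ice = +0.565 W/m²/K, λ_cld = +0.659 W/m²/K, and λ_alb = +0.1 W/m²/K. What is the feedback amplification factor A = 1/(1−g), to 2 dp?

2.04

Convert to gains: g_ice = 0.565/2.6 = 0.2173; g_cld = 0.659/2.6 = 0.2535; g_alb = 0.1/2.6 = 0.03846.
Total gain g = 0.50926.
A = 1/(1 − 0.50926) = 2.04.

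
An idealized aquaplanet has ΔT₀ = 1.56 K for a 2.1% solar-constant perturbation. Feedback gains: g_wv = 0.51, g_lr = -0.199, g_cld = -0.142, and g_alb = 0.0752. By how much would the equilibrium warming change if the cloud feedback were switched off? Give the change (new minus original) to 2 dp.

Original: g = 0.2442, ΔT = 1.56/(1−0.2442) = 2.0640 K.
Without cloud: g' = 0.3862, ΔT' = 1.56/(1−0.3862) = 2.5415 K.
Change = 2.5415 − 2.0640 = 0.48 K.

0.48 K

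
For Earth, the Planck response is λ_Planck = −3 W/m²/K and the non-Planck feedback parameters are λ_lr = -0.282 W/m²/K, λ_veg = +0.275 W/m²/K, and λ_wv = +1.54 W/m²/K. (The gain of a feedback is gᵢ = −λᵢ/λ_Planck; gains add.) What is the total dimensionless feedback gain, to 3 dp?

0.511

Convert to gains: g_lr = -0.282/3 = -0.094; g_veg = 0.275/3 = 0.09167; g_wv = 1.54/3 = 0.5133.
Total gain g = 0.51097.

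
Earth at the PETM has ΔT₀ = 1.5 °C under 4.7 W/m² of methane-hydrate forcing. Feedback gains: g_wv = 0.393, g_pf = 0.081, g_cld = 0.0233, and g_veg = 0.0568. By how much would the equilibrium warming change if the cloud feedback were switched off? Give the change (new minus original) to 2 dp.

Original: g = 0.5541, ΔT = 1.5/(1−0.5541) = 3.3640 °C.
Without cloud: g' = 0.5308, ΔT' = 1.5/(1−0.5308) = 3.1969 °C.
Change = 3.1969 − 3.3640 = -0.17 °C.

-0.17 °C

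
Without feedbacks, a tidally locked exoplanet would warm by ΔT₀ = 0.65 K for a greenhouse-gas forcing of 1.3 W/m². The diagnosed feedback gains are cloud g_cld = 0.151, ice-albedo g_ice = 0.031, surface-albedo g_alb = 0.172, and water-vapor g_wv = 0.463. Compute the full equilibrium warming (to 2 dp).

Total gain g = 0.151 + 0.031 + 0.172 + 0.463 = 0.817.
Amplification A = 1/(1 − 0.817) = 5.464.
ΔT = 0.65 × 5.464 = 3.55 K.

3.55 K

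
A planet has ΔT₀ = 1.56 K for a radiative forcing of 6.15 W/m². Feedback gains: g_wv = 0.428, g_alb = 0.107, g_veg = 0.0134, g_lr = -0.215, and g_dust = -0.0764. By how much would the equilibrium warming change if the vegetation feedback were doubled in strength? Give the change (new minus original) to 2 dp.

Original: g = 0.257, ΔT = 1.56/(1−0.257) = 2.0996 K.
With doubled vegetation: g' = 0.2704, ΔT' = 1.56/(1−0.2704) = 2.1382 K.
Change = 2.1382 − 2.0996 = 0.04 K.

0.04 K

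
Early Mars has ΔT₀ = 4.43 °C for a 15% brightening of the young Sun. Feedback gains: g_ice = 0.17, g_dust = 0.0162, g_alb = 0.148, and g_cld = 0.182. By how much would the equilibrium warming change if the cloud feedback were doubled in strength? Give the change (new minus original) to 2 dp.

5.52 °C

Original: g = 0.5162, ΔT = 4.43/(1−0.5162) = 9.1567 °C.
With doubled cloud: g' = 0.6982, ΔT' = 4.43/(1−0.6982) = 14.6786 °C.
Change = 14.6786 − 9.1567 = 5.52 °C.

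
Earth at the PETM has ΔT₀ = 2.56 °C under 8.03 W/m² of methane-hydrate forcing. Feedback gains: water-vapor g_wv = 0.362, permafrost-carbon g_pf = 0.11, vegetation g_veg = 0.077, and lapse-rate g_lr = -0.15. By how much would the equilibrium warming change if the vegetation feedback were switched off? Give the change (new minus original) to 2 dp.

-0.48 °C

Original: g = 0.399, ΔT = 2.56/(1−0.399) = 4.2596 °C.
Without vegetation: g' = 0.322, ΔT' = 2.56/(1−0.322) = 3.7758 °C.
Change = 3.7758 − 4.2596 = -0.48 °C.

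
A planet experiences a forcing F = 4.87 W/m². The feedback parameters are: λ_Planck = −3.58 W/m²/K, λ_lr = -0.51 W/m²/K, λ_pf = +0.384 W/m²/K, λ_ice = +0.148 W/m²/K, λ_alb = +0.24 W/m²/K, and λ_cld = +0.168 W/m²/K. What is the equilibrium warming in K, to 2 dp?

1.55 K

Net feedback parameter λ = (−3.58) + (-0.51) + (+0.384) + (+0.148) + (+0.24) + (+0.168) = -3.15 W/m²/K.
ΔT = −F/λ = −4.87/(-3.15) = 1.55 K.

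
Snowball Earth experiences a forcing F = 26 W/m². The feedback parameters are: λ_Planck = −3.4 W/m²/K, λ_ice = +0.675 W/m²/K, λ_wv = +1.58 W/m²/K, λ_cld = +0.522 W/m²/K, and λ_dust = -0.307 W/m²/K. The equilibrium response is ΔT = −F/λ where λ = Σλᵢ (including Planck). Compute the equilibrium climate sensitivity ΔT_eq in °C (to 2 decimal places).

27.96 °C

Net feedback parameter λ = (−3.4) + (+0.675) + (+1.58) + (+0.522) + (-0.307) = -0.93 W/m²/K.
ΔT = −F/λ = −26/(-0.93) = 27.96 °C.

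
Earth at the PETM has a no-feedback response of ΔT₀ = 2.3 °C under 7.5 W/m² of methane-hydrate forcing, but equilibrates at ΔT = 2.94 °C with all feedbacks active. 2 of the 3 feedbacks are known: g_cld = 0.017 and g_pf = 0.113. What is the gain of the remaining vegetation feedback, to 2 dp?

0.09

Amplification A = ΔT/ΔT₀ = 2.94/2.3 = 1.278.
Total gain g = 1 − 1/A = 1 − 1/1.278 = 0.2175.
Known gains sum to 0.017 + 0.113 = 0.13.
g_veg = 0.2175 − 0.13 = 0.09.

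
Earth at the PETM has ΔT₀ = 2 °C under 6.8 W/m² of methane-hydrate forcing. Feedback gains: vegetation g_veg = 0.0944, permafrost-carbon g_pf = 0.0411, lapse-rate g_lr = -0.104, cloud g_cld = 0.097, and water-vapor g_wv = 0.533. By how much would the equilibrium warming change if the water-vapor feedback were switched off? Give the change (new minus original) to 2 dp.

-3.61 °C

Original: g = 0.6615, ΔT = 2/(1−0.6615) = 5.9084 °C.
Without water-vapor: g' = 0.1285, ΔT' = 2/(1−0.1285) = 2.2949 °C.
Change = 2.2949 − 5.9084 = -3.61 °C.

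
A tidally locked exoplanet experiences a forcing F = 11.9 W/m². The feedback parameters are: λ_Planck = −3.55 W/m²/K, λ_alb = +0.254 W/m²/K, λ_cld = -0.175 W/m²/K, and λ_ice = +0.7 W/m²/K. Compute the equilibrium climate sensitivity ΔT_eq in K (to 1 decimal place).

Net feedback parameter λ = (−3.55) + (+0.254) + (-0.175) + (+0.7) = -2.771 W/m²/K.
ΔT = −F/λ = −11.9/(-2.771) = 4.3 K.

4.3 K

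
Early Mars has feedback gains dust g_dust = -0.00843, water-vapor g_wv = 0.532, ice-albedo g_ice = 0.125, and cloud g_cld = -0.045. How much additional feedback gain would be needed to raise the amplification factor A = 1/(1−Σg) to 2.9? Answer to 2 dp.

Current total gain = 0.60357.
Target gain for A = 2.9: g* = 1 − 1/2.9 = 0.6552.
Additional gain needed = 0.6552 − 0.60357 = 0.05.

0.05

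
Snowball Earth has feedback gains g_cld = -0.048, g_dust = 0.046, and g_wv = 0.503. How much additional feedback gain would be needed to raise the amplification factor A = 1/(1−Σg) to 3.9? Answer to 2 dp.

Current total gain = 0.501.
Target gain for A = 3.9: g* = 1 − 1/3.9 = 0.7436.
Additional gain needed = 0.7436 − 0.501 = 0.24.

0.24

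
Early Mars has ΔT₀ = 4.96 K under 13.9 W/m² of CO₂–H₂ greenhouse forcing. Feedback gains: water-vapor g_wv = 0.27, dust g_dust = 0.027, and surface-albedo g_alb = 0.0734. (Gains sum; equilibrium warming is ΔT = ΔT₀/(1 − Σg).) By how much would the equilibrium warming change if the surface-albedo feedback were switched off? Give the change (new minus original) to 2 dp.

Original: g = 0.3704, ΔT = 4.96/(1−0.3704) = 7.8780 K.
Without surface-albedo: g' = 0.297, ΔT' = 4.96/(1−0.297) = 7.0555 K.
Change = 7.0555 − 7.8780 = -0.82 K.

-0.82 K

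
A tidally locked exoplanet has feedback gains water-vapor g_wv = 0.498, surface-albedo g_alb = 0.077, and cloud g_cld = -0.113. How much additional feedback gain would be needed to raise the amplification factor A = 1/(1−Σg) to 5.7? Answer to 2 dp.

0.36

Current total gain = 0.462.
Target gain for A = 5.7: g* = 1 − 1/5.7 = 0.8246.
Additional gain needed = 0.8246 − 0.462 = 0.36.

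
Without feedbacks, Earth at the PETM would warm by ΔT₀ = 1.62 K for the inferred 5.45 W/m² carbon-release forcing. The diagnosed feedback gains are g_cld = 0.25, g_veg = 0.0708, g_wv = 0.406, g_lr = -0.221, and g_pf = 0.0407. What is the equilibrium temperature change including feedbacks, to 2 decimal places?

Total gain g = 0.25 + 0.0708 + 0.406 − 0.221 + 0.0407 = 0.5465.
Amplification A = 1/(1 − 0.5465) = 2.205.
ΔT = 1.62 × 2.205 = 3.57 K.

3.57 K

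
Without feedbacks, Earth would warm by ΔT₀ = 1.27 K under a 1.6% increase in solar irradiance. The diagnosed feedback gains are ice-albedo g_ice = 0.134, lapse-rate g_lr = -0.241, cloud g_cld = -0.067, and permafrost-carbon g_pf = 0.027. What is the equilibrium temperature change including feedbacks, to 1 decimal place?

Total gain g = 0.134 − 0.241 − 0.067 + 0.027 = -0.147.
Amplification A = 1/(1 + 0.147) = 0.8718.
ΔT = 1.27 × 0.8718 = 1.1 K.

1.1 K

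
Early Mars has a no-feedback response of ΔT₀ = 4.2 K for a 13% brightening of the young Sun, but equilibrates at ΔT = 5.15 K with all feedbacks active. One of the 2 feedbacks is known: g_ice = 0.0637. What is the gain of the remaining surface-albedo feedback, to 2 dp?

0.12

Amplification A = ΔT/ΔT₀ = 5.15/4.2 = 1.226.
Total gain g = 1 − 1/A = 1 − 1/1.226 = 0.1843.
The known gain is 0.0637.
g_alb = 0.1843 − 0.0637 = 0.12.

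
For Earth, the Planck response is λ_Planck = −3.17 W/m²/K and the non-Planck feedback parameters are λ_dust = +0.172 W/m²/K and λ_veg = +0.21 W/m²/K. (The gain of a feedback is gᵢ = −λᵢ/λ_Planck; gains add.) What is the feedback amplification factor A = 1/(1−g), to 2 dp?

Convert to gains: g_dust = 0.172/3.17 = 0.05426; g_veg = 0.21/3.17 = 0.06625.
Total gain g = 0.12051.
A = 1/(1 − 0.12051) = 1.14.

1.14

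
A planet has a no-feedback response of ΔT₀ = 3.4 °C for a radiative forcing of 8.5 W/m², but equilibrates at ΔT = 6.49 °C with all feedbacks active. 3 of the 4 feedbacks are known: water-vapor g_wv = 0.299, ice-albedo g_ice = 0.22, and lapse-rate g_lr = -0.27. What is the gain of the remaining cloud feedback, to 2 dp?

Amplification A = ΔT/ΔT₀ = 6.49/3.4 = 1.909.
Total gain g = 1 − 1/A = 1 − 1/1.909 = 0.4762.
Known gains sum to 0.299 + 0.22 − 0.27 = 0.249.
g_cld = 0.4762 − 0.249 = 0.23.

0.23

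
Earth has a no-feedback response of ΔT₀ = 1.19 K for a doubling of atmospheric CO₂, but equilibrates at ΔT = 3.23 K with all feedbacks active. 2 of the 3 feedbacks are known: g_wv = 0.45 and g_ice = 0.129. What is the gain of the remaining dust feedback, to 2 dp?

0.05

Amplification A = ΔT/ΔT₀ = 3.23/1.19 = 2.714.
Total gain g = 1 − 1/A = 1 − 1/2.714 = 0.6315.
Known gains sum to 0.45 + 0.129 = 0.579.
g_dust = 0.6315 − 0.579 = 0.05.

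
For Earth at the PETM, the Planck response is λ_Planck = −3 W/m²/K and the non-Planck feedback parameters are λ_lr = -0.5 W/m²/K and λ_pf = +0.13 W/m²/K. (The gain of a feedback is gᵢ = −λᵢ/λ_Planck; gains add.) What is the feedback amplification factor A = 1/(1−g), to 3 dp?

Convert to gains: g_lr = -0.5/3 = -0.1667; g_pf = 0.13/3 = 0.04333.
Total gain g = -0.12337.
A = 1/(1 + 0.12337) = 0.890.

0.890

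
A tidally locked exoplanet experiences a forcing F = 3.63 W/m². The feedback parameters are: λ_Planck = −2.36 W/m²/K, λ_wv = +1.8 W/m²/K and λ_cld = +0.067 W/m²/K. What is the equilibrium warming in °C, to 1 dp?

7.4 °C

Net feedback parameter λ = (−2.36) + (+1.8) + (+0.067) = -0.493 W/m²/K.
ΔT = −F/λ = −3.63/(-0.493) = 7.4 °C.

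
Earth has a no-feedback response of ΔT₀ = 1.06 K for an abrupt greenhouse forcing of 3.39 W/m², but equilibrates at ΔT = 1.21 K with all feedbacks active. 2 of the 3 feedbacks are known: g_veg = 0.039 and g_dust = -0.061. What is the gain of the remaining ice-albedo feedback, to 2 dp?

0.15

Amplification A = ΔT/ΔT₀ = 1.21/1.06 = 1.142.
Total gain g = 1 − 1/A = 1 − 1/1.142 = 0.1243.
Known gains sum to 0.039 − 0.061 = -0.022.
g_ice = 0.1243 + 0.022 = 0.15.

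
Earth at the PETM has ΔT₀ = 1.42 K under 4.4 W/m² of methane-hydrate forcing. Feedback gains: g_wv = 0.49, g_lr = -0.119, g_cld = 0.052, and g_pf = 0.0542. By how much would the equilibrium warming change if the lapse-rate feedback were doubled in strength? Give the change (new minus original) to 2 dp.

-0.50 K

Original: g = 0.4772, ΔT = 1.42/(1−0.4772) = 2.7161 K.
With doubled lapse-rate: g' = 0.3582, ΔT' = 1.42/(1−0.3582) = 2.2125 K.
Change = 2.2125 − 2.7161 = -0.50 K.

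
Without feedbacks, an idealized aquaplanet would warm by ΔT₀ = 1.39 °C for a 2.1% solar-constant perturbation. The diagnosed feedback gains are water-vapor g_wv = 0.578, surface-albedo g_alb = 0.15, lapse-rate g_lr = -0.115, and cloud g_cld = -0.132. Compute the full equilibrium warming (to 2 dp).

2.68 °C

Total gain g = 0.578 + 0.15 − 0.115 − 0.132 = 0.481.
Amplification A = 1/(1 − 0.481) = 1.927.
ΔT = 1.39 × 1.927 = 2.68 °C.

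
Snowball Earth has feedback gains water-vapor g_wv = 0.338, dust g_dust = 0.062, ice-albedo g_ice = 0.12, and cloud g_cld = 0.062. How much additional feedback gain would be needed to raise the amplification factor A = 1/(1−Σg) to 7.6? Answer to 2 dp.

Current total gain = 0.582.
Target gain for A = 7.6: g* = 1 − 1/7.6 = 0.8684.
Additional gain needed = 0.8684 − 0.582 = 0.29.

0.29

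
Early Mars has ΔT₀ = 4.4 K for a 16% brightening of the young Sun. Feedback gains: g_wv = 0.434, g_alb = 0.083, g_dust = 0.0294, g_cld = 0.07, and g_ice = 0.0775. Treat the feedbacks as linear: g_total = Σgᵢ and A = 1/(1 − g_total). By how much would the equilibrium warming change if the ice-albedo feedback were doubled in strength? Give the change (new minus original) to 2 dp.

Original: g = 0.6939, ΔT = 4.4/(1−0.6939) = 14.3744 K.
With doubled ice-albedo: g' = 0.7714, ΔT' = 4.4/(1−0.7714) = 19.2476 K.
Change = 19.2476 − 14.3744 = 4.87 K.

4.87 K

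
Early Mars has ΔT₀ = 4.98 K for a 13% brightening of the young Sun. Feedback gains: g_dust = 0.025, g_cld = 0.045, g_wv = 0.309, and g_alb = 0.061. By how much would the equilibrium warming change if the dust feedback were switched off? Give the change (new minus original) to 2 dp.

Original: g = 0.44, ΔT = 4.98/(1−0.44) = 8.8929 K.
Without dust: g' = 0.415, ΔT' = 4.98/(1−0.415) = 8.5128 K.
Change = 8.5128 − 8.8929 = -0.38 K.

-0.38 K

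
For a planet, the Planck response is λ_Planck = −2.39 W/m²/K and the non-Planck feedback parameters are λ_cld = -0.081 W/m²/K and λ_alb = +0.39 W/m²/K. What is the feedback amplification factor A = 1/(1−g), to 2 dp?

1.15

Convert to gains: g_cld = -0.081/2.39 = -0.03389; g_alb = 0.39/2.39 = 0.1632.
Total gain g = 0.12931.
A = 1/(1 − 0.12931) = 1.15.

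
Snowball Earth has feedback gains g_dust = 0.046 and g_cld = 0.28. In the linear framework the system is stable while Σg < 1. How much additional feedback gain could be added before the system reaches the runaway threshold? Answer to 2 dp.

0.67

Current total gain = 0.046 + 0.28 = 0.326.
Margin to runaway = 1 − 0.326 = 0.67.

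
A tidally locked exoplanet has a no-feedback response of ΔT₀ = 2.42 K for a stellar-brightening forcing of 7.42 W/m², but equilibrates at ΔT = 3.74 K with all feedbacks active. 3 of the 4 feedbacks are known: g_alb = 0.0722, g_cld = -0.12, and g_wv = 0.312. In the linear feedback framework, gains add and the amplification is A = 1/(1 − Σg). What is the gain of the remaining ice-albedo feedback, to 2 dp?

0.09

Amplification A = ΔT/ΔT₀ = 3.74/2.42 = 1.545.
Total gain g = 1 − 1/A = 1 − 1/1.545 = 0.3528.
Known gains sum to 0.0722 − 0.12 + 0.312 = 0.2642.
g_ice = 0.3528 − 0.2642 = 0.09.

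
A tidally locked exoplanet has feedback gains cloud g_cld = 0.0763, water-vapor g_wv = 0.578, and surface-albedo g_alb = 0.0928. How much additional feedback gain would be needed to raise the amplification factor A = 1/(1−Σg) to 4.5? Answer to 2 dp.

Current total gain = 0.7471.
Target gain for A = 4.5: g* = 1 − 1/4.5 = 0.7778.
Additional gain needed = 0.7778 − 0.7471 = 0.03.

0.03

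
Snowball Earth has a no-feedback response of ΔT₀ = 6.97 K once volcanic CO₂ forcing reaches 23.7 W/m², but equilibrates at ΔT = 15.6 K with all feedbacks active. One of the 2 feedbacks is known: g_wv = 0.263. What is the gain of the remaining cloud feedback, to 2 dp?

0.29

Amplification A = ΔT/ΔT₀ = 15.6/6.97 = 2.238.
Total gain g = 1 − 1/A = 1 − 1/2.238 = 0.5532.
The known gain is 0.263.
g_cld = 0.5532 − 0.263 = 0.29.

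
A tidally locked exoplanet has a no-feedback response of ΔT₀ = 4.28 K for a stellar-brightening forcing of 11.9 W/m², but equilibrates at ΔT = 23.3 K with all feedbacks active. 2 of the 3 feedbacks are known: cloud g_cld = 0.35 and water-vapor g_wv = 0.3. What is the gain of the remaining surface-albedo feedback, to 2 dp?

Amplification A = ΔT/ΔT₀ = 23.3/4.28 = 5.444.
Total gain g = 1 − 1/A = 1 − 1/5.444 = 0.8163.
Known gains sum to 0.35 + 0.3 = 0.65.
g_alb = 0.8163 − 0.65 = 0.17.

0.17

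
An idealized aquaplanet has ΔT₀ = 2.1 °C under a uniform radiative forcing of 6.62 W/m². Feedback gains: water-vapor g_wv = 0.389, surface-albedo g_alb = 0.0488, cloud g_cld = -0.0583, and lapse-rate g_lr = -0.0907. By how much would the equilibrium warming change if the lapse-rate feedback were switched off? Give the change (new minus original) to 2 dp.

Original: g = 0.2888, ΔT = 2.1/(1−0.2888) = 2.9528 °C.
Without lapse-rate: g' = 0.3795, ΔT' = 2.1/(1−0.3795) = 3.3844 °C.
Change = 3.3844 − 2.9528 = 0.43 °C.

0.43 °C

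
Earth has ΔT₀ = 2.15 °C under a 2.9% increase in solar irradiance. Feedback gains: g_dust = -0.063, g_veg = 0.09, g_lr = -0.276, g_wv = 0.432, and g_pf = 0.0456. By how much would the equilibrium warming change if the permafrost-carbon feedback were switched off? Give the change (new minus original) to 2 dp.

-0.16 °C

Original: g = 0.2286, ΔT = 2.15/(1−0.2286) = 2.7871 °C.
Without permafrost-carbon: g' = 0.183, ΔT' = 2.15/(1−0.183) = 2.6316 °C.
Change = 2.6316 − 2.7871 = -0.16 °C.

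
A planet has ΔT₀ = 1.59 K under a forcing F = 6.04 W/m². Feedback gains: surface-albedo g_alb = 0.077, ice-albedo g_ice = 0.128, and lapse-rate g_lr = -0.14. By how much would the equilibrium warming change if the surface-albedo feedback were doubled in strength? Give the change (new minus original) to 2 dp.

0.15 K

Original: g = 0.065, ΔT = 1.59/(1−0.065) = 1.7005 K.
With doubled surface-albedo: g' = 0.142, ΔT' = 1.59/(1−0.142) = 1.8531 K.
Change = 1.8531 − 1.7005 = 0.15 K.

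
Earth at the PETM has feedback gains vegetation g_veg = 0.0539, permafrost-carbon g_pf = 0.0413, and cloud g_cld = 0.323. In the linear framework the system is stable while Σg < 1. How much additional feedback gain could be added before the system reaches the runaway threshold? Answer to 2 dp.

Current total gain = 0.0539 + 0.0413 + 0.323 = 0.4182.
Margin to runaway = 1 − 0.4182 = 0.58.

0.58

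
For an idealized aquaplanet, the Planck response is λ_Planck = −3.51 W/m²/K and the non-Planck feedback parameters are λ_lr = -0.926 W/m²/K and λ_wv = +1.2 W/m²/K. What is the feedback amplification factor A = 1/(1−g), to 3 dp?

Convert to gains: g_lr = -0.926/3.51 = -0.2638; g_wv = 1.2/3.51 = 0.3419.
Total gain g = 0.0781.
A = 1/(1 − 0.0781) = 1.085.

1.085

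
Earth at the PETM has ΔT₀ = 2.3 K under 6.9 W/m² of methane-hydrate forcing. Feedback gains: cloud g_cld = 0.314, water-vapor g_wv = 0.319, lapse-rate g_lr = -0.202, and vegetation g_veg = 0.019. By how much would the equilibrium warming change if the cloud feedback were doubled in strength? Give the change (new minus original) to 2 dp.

5.56 K

Original: g = 0.45, ΔT = 2.3/(1−0.45) = 4.1818 K.
With doubled cloud: g' = 0.764, ΔT' = 2.3/(1−0.764) = 9.7458 K.
Change = 9.7458 − 4.1818 = 5.56 K.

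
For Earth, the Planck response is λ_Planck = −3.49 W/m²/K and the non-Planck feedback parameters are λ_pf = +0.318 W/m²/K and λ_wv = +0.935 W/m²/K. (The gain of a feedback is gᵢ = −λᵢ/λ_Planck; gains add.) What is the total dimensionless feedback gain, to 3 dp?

0.359

Convert to gains: g_pf = 0.318/3.49 = 0.09112; g_wv = 0.935/3.49 = 0.2679.
Total gain g = 0.35902.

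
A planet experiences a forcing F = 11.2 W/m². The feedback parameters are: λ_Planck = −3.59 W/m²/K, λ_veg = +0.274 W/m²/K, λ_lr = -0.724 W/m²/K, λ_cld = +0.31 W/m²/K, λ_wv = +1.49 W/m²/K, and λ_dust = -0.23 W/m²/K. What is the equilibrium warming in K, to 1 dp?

Net feedback parameter λ = (−3.59) + (+0.274) + (-0.724) + (+0.31) + (+1.49) + (-0.23) = -2.47 W/m²/K.
ΔT = −F/λ = −11.2/(-2.47) = 4.5 K.

4.5 K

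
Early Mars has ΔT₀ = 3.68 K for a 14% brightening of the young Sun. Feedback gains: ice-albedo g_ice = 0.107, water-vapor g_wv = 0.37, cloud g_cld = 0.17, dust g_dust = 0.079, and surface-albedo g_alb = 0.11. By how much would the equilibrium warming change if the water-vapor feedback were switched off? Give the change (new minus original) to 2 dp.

-15.55 K

Original: g = 0.836, ΔT = 3.68/(1−0.836) = 22.4390 K.
Without water-vapor: g' = 0.466, ΔT' = 3.68/(1−0.466) = 6.8914 K.
Change = 6.8914 − 22.4390 = -15.55 K.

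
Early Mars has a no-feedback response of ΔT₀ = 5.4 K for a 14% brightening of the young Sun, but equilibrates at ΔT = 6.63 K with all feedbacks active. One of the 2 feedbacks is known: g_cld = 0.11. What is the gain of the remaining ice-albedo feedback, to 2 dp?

Amplification A = ΔT/ΔT₀ = 6.63/5.4 = 1.228.
Total gain g = 1 − 1/A = 1 − 1/1.228 = 0.1857.
The known gain is 0.11.
g_ice = 0.1857 − 0.11 = 0.08.

0.08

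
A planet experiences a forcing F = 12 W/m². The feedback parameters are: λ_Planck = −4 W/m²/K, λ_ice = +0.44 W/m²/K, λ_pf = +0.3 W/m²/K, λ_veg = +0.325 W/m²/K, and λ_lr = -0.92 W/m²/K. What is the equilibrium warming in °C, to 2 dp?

3.11 °C

Net feedback parameter λ = (−4) + (+0.44) + (+0.3) + (+0.325) + (-0.92) = -3.855 W/m²/K.
ΔT = −F/λ = −12/(-3.855) = 3.11 °C.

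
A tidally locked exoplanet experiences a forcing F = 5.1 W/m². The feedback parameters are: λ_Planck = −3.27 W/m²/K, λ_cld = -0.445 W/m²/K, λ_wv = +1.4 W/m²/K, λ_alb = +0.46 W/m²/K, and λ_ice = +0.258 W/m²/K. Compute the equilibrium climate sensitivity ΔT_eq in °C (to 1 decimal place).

3.2 °C

Net feedback parameter λ = (−3.27) + (-0.445) + (+1.4) + (+0.46) + (+0.258) = -1.597 W/m²/K.
ΔT = −F/λ = −5.1/(-1.597) = 3.2 °C.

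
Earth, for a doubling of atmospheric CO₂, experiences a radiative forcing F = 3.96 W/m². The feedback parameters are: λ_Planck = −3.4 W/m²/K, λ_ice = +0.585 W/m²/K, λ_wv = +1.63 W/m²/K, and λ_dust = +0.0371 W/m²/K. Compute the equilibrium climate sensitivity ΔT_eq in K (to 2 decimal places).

3.45 K

Net feedback parameter λ = (−3.4) + (+0.585) + (+1.63) + (+0.0371) = -1.1479 W/m²/K.
ΔT = −F/λ = −3.96/(-1.1479) = 3.45 K.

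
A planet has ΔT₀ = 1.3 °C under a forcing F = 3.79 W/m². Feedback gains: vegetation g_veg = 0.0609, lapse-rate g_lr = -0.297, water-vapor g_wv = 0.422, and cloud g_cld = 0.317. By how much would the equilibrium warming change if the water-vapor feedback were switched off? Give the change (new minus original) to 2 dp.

Original: g = 0.5029, ΔT = 1.3/(1−0.5029) = 2.6152 °C.
Without water-vapor: g' = 0.0809, ΔT' = 1.3/(1−0.0809) = 1.4144 °C.
Change = 1.4144 − 2.6152 = -1.20 °C.

-1.20 °C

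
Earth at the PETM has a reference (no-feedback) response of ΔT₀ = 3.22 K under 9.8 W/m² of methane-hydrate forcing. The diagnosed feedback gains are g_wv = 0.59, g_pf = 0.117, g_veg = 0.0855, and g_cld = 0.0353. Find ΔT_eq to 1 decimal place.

18.7 K

Total gain g = 0.59 + 0.117 + 0.0855 + 0.0353 = 0.8278.
Amplification A = 1/(1 − 0.8278) = 5.807.
ΔT = 3.22 × 5.807 = 18.7 K.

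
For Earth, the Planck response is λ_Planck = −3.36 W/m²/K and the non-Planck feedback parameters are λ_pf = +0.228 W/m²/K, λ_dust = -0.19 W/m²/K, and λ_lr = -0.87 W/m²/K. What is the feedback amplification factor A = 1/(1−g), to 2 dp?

Convert to gains: g_pf = 0.228/3.36 = 0.06786; g_dust = -0.19/3.36 = -0.05655; g_lr = -0.87/3.36 = -0.2589.
Total gain g = -0.24759.
A = 1/(1 + 0.24759) = 0.80.

0.80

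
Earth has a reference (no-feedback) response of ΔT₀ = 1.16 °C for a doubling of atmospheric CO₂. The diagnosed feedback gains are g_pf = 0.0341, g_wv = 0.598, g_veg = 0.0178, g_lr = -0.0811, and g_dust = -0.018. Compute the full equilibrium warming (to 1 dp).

2.6 °C

Total gain g = 0.0341 + 0.598 + 0.0178 − 0.0811 − 0.018 = 0.5508.
Amplification A = 1/(1 − 0.5508) = 2.226.
ΔT = 1.16 × 2.226 = 2.6 °C.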